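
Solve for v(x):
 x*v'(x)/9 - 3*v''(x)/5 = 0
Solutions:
 v(x) = C1 + C2*erfi(sqrt(30)*x/18)


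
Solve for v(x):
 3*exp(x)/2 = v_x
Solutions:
 v(x) = C1 + 3*exp(x)/2


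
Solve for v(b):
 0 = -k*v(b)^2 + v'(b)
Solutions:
 v(b) = -1/(C1 + b*k)


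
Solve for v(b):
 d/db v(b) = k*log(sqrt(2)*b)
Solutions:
 v(b) = C1 + b*k*log(b) - b*k + b*k*log(2)/2


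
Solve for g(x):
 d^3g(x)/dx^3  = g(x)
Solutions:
 g(x) = C3*exp(x) + (C1*sin(sqrt(3)*x/2) + C2*cos(sqrt(3)*x/2))*exp(-x/2)


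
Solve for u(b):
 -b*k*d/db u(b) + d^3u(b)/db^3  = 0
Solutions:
 u(b) = C1 + Integral(C2*airyai(b*k^(1/3)) + C3*airybi(b*k^(1/3)), b)


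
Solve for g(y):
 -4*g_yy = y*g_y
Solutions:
 g(y) = C1 + C2*erf(sqrt(2)*y/4)


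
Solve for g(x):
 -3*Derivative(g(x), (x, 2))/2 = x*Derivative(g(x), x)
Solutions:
 g(x) = C1 + C2*erf(sqrt(3)*x/3)


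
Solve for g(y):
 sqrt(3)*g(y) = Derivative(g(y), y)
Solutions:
 g(y) = C1*exp(sqrt(3)*y)


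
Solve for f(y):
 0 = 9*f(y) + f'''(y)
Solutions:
 f(y) = C3*exp(-3^(2/3)*y) + (C1*sin(3*3^(1/6)*y/2) + C2*cos(3*3^(1/6)*y/2))*exp(3^(2/3)*y/2)


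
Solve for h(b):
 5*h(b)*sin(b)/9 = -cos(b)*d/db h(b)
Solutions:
 h(b) = C1*cos(b)^(5/9)


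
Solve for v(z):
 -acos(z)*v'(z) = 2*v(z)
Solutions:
 v(z) = C1*exp(-2*Integral(1/acos(z), z))


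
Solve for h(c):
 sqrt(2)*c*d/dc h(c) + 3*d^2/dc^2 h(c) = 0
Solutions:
 h(c) = C1 + C2*erf(2^(3/4)*sqrt(3)*c/6)


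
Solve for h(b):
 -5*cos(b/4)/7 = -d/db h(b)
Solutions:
 h(b) = C1 + 20*sin(b/4)/7


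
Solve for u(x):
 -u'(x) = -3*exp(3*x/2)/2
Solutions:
 u(x) = C1 + exp(3*x/2)


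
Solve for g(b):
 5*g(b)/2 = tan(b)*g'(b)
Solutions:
 g(b) = C1*sin(b)^(5/2)


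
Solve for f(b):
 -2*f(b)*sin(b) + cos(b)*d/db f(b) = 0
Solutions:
 f(b) = C1/cos(b)^2


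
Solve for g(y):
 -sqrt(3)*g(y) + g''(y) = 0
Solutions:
 g(y) = C1*exp(-3^(1/4)*y) + C2*exp(3^(1/4)*y)


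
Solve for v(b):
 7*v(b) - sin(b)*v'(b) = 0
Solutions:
 v(b) = C1*sqrt(cos(b) - 1)*(cos(b)^3 - 3*cos(b)^2 + 3*cos(b) - 1)/(sqrt(cos(b) + 1)*(cos(b)^3 + 3*cos(b)^2 + 3*cos(b) + 1))


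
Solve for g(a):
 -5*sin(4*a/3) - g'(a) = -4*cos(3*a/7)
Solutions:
 g(a) = C1 + 28*sin(3*a/7)/3 + 15*cos(4*a/3)/4


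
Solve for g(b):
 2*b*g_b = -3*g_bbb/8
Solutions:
 g(b) = C1 + Integral(C2*airyai(-2*2^(1/3)*3^(2/3)*b/3) + C3*airybi(-2*2^(1/3)*3^(2/3)*b/3), b)


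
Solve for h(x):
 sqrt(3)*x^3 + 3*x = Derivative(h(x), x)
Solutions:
 h(x) = C1 + sqrt(3)*x^4/4 + 3*x^2/2


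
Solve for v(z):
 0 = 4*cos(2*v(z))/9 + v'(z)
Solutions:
 4*z/9 - log(sin(2*v(z)) - 1)/4 + log(sin(2*v(z)) + 1)/4 = C1


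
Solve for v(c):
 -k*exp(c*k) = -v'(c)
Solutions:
 v(c) = C1 + exp(c*k)


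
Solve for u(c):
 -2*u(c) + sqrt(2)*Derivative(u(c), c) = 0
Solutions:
 u(c) = C1*exp(sqrt(2)*c)


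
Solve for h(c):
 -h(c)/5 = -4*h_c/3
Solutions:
 h(c) = C1*exp(3*c/20)


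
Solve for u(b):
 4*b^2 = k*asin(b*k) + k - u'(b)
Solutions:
 u(b) = C1 - 4*b^3/3 + b*k + k*Piecewise((b*asin(b*k) + sqrt(-b^2*k^2 + 1)/k, Ne(k, 0)), (0, True))


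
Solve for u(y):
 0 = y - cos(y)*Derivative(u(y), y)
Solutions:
 u(y) = C1 + Integral(y/cos(y), y)


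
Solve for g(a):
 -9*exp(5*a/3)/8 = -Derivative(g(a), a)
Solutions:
 g(a) = C1 + 27*exp(5*a/3)/40


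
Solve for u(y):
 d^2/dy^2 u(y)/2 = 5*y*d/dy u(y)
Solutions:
 u(y) = C1 + C2*erfi(sqrt(5)*y)


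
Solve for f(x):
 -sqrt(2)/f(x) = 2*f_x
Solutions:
 f(x) = -sqrt(C1 - sqrt(2)*x)
 f(x) = sqrt(C1 - sqrt(2)*x)


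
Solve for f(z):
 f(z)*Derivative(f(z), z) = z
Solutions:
 f(z) = -sqrt(C1 + z^2)
 f(z) = sqrt(C1 + z^2)


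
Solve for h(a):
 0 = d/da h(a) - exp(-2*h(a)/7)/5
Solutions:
 h(a) = 7*log(-sqrt(C1 + a)) - 7*log(35) + 7*log(70)/2
 h(a) = 7*log(C1 + a)/2 - 7*log(35) + 7*log(70)/2


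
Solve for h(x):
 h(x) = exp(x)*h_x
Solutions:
 h(x) = C1*exp(-exp(-x))


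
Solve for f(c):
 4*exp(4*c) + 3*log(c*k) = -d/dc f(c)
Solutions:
 f(c) = C1 - 3*c*log(c*k) + 3*c - exp(4*c)


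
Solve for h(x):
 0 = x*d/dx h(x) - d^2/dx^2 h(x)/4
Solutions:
 h(x) = C1 + C2*erfi(sqrt(2)*x)


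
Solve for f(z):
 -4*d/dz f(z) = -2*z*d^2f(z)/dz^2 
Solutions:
 f(z) = C1 + C2*z^3


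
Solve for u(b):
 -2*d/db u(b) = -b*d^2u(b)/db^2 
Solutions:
 u(b) = C1 + C2*b^3


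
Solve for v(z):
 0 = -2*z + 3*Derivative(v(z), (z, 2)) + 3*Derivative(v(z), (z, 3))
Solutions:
 v(z) = C1 + C2*z + C3*exp(-z) + z^3/9 - z^2/3


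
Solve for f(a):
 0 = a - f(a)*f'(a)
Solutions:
 f(a) = -sqrt(C1 + a^2)
 f(a) = sqrt(C1 + a^2)


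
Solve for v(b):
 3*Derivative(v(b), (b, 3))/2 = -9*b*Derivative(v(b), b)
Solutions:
 v(b) = C1 + Integral(C2*airyai(-6^(1/3)*b) + C3*airybi(-6^(1/3)*b), b)


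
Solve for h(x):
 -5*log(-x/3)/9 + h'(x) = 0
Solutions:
 h(x) = C1 + 5*x*log(-x)/9 + 5*x*(-log(3) - 1)/9


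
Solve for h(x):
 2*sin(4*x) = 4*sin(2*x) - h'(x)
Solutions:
 h(x) = C1 + 4*sin(x)^4


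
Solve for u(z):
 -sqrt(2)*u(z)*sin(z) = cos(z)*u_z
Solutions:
 u(z) = C1*cos(z)^(sqrt(2))


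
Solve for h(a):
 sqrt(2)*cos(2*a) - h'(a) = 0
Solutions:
 h(a) = C1 + sqrt(2)*sin(2*a)/2


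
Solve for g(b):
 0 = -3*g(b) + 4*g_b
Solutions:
 g(b) = C1*exp(3*b/4)


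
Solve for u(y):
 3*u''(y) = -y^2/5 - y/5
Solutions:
 u(y) = C1 + C2*y - y^4/180 - y^3/90


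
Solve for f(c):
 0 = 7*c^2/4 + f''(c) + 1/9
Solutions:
 f(c) = C1 + C2*c - 7*c^4/48 - c^2/18


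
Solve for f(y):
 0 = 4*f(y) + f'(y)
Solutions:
 f(y) = C1*exp(-4*y)


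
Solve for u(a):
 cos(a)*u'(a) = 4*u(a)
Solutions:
 u(a) = C1*(sin(a)^2 + 2*sin(a) + 1)/(sin(a)^2 - 2*sin(a) + 1)


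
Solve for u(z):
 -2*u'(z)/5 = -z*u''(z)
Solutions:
 u(z) = C1 + C2*z^(7/5)


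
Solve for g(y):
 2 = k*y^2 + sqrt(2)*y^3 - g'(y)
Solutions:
 g(y) = C1 + k*y^3/3 + sqrt(2)*y^4/4 - 2*y


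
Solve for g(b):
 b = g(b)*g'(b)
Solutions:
 g(b) = -sqrt(C1 + b^2)
 g(b) = sqrt(C1 + b^2)


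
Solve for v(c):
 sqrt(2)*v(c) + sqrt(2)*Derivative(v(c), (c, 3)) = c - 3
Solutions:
 v(c) = C3*exp(-c) + sqrt(2)*c/2 + (C1*sin(sqrt(3)*c/2) + C2*cos(sqrt(3)*c/2))*exp(c/2) - 3*sqrt(2)/2


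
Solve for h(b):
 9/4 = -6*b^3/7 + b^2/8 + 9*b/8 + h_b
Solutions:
 h(b) = C1 + 3*b^4/14 - b^3/24 - 9*b^2/16 + 9*b/4


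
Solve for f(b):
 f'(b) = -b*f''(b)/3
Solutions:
 f(b) = C1 + C2/b^2


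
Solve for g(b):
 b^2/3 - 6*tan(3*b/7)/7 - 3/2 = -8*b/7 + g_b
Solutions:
 g(b) = C1 + b^3/9 + 4*b^2/7 - 3*b/2 + 2*log(cos(3*b/7))


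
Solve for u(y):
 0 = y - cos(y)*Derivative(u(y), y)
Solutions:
 u(y) = C1 + Integral(y/cos(y), y)


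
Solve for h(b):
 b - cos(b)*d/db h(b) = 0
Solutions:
 h(b) = C1 + Integral(b/cos(b), b)


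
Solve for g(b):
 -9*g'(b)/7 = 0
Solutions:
 g(b) = C1


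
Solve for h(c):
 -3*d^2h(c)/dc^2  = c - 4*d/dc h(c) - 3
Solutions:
 h(c) = C1 + C2*exp(4*c/3) + c^2/8 - 9*c/16


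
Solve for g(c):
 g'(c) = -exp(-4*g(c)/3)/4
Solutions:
 g(c) = 3*log(-I*(C1 - c/3)^(1/4))
 g(c) = 3*log(I*(C1 - c/3)^(1/4))
 g(c) = 3*log(-(C1 - c/3)^(1/4))
 g(c) = 3*log(C1 - c/3)/4


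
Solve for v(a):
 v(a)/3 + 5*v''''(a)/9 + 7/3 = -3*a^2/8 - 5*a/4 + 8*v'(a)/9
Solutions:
 v(a) = C1*exp(a*(-2^(1/3)*5^(2/3)*(29 + 9*sqrt(11))^(1/3) - 10 + 5*2^(2/3)*5^(1/3)/(29 + 9*sqrt(11))^(1/3))/30)*sin(10^(1/3)*sqrt(3)*a*(5*2^(1/3)/(29 + 9*sqrt(11))^(1/3) + 5^(1/3)*(29 + 9*sqrt(11))^(1/3))/30) + C2*exp(a*(-2^(1/3)*5^(2/3)*(29 + 9*sqrt(11))^(1/3) - 10 + 5*2^(2/3)*5^(1/3)/(29 + 9*sqrt(11))^(1/3))/30)*cos(10^(1/3)*sqrt(3)*a*(5*2^(1/3)/(29 + 9*sqrt(11))^(1/3) + 5^(1/3)*(29 + 9*sqrt(11))^(1/3))/30) + C3*exp(a) + C4*exp(a*(-5 - 5*2^(2/3)*5^(1/3)/(29 + 9*sqrt(11))^(1/3) + 2^(1/3)*5^(2/3)*(29 + 9*sqrt(11))^(1/3))/15) - 9*a^2/8 - 39*a/4 - 33


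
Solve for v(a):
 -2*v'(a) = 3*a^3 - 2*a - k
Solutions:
 v(a) = C1 - 3*a^4/8 + a^2/2 + a*k/2


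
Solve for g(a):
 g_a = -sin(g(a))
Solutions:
 g(a) = -acos((-C1 - exp(2*a))/(C1 - exp(2*a))) + 2*pi
 g(a) = acos((-C1 - exp(2*a))/(C1 - exp(2*a)))


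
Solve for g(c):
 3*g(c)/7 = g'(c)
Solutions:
 g(c) = C1*exp(3*c/7)


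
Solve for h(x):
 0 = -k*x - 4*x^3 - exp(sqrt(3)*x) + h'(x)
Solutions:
 h(x) = C1 + k*x^2/2 + x^4 + sqrt(3)*exp(sqrt(3)*x)/3


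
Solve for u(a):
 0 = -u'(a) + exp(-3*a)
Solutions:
 u(a) = C1 - exp(-3*a)/3


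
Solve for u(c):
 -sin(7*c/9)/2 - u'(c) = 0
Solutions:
 u(c) = C1 + 9*cos(7*c/9)/14


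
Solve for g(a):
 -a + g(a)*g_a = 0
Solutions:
 g(a) = -sqrt(C1 + a^2)
 g(a) = sqrt(C1 + a^2)


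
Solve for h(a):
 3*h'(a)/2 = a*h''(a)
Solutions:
 h(a) = C1 + C2*a^(5/2)


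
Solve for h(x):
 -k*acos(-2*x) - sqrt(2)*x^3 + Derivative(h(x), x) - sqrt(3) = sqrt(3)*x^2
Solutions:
 h(x) = C1 + k*(x*acos(-2*x) + sqrt(1 - 4*x^2)/2) + sqrt(2)*x^4/4 + sqrt(3)*x^3/3 + sqrt(3)*x


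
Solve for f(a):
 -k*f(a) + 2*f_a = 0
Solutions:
 f(a) = C1*exp(a*k/2)


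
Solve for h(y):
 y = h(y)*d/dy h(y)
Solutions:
 h(y) = -sqrt(C1 + y^2)
 h(y) = sqrt(C1 + y^2)


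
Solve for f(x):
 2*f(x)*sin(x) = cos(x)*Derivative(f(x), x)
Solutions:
 f(x) = C1/cos(x)^2


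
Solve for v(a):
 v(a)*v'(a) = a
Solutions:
 v(a) = -sqrt(C1 + a^2)
 v(a) = sqrt(C1 + a^2)


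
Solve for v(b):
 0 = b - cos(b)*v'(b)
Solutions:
 v(b) = C1 + Integral(b/cos(b), b)


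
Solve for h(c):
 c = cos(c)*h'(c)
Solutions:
 h(c) = C1 + Integral(c/cos(c), c)


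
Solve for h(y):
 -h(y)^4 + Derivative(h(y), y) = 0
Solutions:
 h(y) = (-1/(C1 + 3*y))^(1/3)
 h(y) = (-1/(C1 + y))^(1/3)*(-3^(2/3) - 3*3^(1/6)*I)/6
 h(y) = (-1/(C1 + y))^(1/3)*(-3^(2/3) + 3*3^(1/6)*I)/6


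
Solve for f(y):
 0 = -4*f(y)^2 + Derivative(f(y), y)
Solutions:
 f(y) = -1/(C1 + 4*y)


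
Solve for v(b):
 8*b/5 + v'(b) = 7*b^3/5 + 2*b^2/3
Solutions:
 v(b) = C1 + 7*b^4/20 + 2*b^3/9 - 4*b^2/5


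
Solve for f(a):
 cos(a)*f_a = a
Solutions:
 f(a) = C1 + Integral(a/cos(a), a)


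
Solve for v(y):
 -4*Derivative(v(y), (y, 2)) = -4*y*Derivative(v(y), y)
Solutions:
 v(y) = C1 + C2*erfi(sqrt(2)*y/2)


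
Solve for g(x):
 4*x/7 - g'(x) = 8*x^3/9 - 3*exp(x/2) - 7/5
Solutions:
 g(x) = C1 - 2*x^4/9 + 2*x^2/7 + 7*x/5 + 6*exp(x/2)


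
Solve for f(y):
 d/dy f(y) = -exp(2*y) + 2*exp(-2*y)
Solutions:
 f(y) = C1 - exp(2*y)/2 - exp(-2*y)


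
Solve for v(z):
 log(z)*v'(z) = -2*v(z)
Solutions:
 v(z) = C1*exp(-2*li(z))


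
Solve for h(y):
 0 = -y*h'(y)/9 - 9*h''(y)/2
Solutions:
 h(y) = C1 + C2*erf(y/9)


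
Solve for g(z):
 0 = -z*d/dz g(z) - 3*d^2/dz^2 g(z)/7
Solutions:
 g(z) = C1 + C2*erf(sqrt(42)*z/6)


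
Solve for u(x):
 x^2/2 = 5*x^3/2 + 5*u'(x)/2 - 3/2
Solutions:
 u(x) = C1 - x^4/4 + x^3/15 + 3*x/5


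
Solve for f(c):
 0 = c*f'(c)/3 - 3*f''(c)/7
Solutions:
 f(c) = C1 + C2*erfi(sqrt(14)*c/6)


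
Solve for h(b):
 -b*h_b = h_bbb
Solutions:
 h(b) = C1 + Integral(C2*airyai(-b) + C3*airybi(-b), b)


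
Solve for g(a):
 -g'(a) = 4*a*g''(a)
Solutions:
 g(a) = C1 + C2*a^(3/4)


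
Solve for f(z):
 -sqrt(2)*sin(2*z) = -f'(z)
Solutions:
 f(z) = C1 - sqrt(2)*cos(2*z)/2


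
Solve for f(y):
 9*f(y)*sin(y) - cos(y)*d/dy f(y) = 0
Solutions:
 f(y) = C1/cos(y)^9


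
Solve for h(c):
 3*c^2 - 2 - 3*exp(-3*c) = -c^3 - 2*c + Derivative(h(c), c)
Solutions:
 h(c) = C1 + c^4/4 + c^3 + c^2 - 2*c + exp(-3*c)


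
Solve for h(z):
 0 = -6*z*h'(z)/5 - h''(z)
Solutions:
 h(z) = C1 + C2*erf(sqrt(15)*z/5)


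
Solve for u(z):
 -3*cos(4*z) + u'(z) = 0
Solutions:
 u(z) = C1 + 3*sin(4*z)/4


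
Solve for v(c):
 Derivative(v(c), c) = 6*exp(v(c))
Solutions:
 v(c) = log(-1/(C1 + 6*c))


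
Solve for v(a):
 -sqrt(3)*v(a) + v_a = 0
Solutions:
 v(a) = C1*exp(sqrt(3)*a)


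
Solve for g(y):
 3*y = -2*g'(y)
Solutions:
 g(y) = C1 - 3*y^2/4


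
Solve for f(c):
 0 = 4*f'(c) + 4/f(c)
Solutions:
 f(c) = -sqrt(C1 - 2*c)
 f(c) = sqrt(C1 - 2*c)


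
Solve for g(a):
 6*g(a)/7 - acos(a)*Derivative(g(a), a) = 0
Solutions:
 g(a) = C1*exp(6*Integral(1/acos(a), a)/7)


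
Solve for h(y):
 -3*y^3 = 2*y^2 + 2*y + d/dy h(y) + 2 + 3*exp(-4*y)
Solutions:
 h(y) = C1 - 3*y^4/4 - 2*y^3/3 - y^2 - 2*y + 3*exp(-4*y)/4


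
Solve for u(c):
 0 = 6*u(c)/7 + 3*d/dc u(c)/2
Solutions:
 u(c) = C1*exp(-4*c/7)


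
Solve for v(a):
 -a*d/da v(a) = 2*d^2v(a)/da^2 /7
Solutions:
 v(a) = C1 + C2*erf(sqrt(7)*a/2)


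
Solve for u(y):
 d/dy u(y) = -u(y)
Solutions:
 u(y) = C1*exp(-y)


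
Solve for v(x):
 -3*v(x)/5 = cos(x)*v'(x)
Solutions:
 v(x) = C1*(sin(x) - 1)^(3/10)/(sin(x) + 1)^(3/10)


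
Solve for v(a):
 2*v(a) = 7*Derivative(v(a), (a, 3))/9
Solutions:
 v(a) = C3*exp(18^(1/3)*7^(2/3)*a/7) + (C1*sin(3*2^(1/3)*3^(1/6)*7^(2/3)*a/14) + C2*cos(3*2^(1/3)*3^(1/6)*7^(2/3)*a/14))*exp(-18^(1/3)*7^(2/3)*a/14)


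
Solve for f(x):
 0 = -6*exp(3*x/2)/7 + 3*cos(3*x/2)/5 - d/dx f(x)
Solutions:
 f(x) = C1 - 4*exp(3*x/2)/7 + 2*sin(3*x/2)/5


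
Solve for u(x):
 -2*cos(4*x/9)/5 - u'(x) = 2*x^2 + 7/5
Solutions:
 u(x) = C1 - 2*x^3/3 - 7*x/5 - 9*sin(4*x/9)/10


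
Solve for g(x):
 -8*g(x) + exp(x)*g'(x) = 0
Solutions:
 g(x) = C1*exp(-8*exp(-x))


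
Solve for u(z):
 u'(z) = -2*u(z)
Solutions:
 u(z) = C1*exp(-2*z)


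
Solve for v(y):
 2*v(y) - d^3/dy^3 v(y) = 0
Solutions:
 v(y) = C3*exp(2^(1/3)*y) + (C1*sin(2^(1/3)*sqrt(3)*y/2) + C2*cos(2^(1/3)*sqrt(3)*y/2))*exp(-2^(1/3)*y/2)


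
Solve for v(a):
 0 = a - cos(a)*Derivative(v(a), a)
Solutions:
 v(a) = C1 + Integral(a/cos(a), a)


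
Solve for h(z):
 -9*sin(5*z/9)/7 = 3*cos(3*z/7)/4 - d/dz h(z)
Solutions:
 h(z) = C1 + 7*sin(3*z/7)/4 - 81*cos(5*z/9)/35


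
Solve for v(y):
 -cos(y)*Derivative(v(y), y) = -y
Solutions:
 v(y) = C1 + Integral(y/cos(y), y)


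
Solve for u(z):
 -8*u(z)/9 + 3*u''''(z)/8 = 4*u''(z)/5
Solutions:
 u(z) = C1*exp(-2*sqrt(10)*z*sqrt(6 + sqrt(111))/15) + C2*exp(2*sqrt(10)*z*sqrt(6 + sqrt(111))/15) + C3*sin(2*sqrt(10)*z*sqrt(-6 + sqrt(111))/15) + C4*cos(2*sqrt(10)*z*sqrt(-6 + sqrt(111))/15)


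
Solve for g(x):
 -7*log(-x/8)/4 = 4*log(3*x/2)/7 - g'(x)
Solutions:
 g(x) = C1 + 65*x*log(x)/28 + x*(-163*log(2) - 65 + 16*log(3) + 49*I*pi)/28


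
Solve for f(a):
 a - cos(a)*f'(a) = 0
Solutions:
 f(a) = C1 + Integral(a/cos(a), a)


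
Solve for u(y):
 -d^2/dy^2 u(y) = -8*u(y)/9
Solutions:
 u(y) = C1*exp(-2*sqrt(2)*y/3) + C2*exp(2*sqrt(2)*y/3)


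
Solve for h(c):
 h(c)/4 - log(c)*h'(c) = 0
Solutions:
 h(c) = C1*exp(li(c)/4)


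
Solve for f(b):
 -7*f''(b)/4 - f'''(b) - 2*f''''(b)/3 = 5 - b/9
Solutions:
 f(b) = C1 + C2*b + 2*b^3/189 - 638*b^2/441 + (C3*sin(sqrt(33)*b/4) + C4*cos(sqrt(33)*b/4))*exp(-3*b/4)


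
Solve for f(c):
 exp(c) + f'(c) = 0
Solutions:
 f(c) = C1 - exp(c)


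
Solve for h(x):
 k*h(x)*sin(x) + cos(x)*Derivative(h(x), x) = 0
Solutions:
 h(x) = C1*exp(k*log(cos(x)))


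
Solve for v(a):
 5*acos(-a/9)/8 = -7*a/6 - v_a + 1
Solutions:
 v(a) = C1 - 7*a^2/12 - 5*a*acos(-a/9)/8 + a - 5*sqrt(81 - a^2)/8


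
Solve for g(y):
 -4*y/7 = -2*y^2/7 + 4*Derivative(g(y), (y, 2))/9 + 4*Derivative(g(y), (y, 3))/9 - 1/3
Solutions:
 g(y) = C1 + C2*y + C3*exp(-y) + 3*y^4/56 - 3*y^3/7 + 93*y^2/56


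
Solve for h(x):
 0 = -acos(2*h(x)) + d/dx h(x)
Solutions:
 Integral(1/acos(2*_y), (_y, h(x))) = C1 + x


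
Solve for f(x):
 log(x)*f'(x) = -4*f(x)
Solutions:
 f(x) = C1*exp(-4*li(x))


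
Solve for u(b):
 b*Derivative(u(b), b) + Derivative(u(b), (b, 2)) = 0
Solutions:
 u(b) = C1 + C2*erf(sqrt(2)*b/2)


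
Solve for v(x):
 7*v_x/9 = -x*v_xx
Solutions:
 v(x) = C1 + C2*x^(2/9)


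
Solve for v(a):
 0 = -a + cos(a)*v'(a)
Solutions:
 v(a) = C1 + Integral(a/cos(a), a)


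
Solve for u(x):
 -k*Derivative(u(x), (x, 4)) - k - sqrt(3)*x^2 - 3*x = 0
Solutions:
 u(x) = C1 + C2*x + C3*x^2 + C4*x^3 - x^4/24 - sqrt(3)*x^6/(360*k) - x^5/(40*k)


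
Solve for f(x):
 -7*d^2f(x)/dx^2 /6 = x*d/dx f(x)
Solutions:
 f(x) = C1 + C2*erf(sqrt(21)*x/7)


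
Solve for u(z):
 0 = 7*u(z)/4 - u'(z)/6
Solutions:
 u(z) = C1*exp(21*z/2)


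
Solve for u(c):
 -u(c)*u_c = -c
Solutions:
 u(c) = -sqrt(C1 + c^2)
 u(c) = sqrt(C1 + c^2)


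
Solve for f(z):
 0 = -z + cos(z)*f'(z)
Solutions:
 f(z) = C1 + Integral(z/cos(z), z)


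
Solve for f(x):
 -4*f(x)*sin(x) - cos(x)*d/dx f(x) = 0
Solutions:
 f(x) = C1*cos(x)^4


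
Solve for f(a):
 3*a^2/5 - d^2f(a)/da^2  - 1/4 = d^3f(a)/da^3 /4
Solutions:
 f(a) = C1 + C2*a + C3*exp(-4*a) + a^4/20 - a^3/20 - 7*a^2/80


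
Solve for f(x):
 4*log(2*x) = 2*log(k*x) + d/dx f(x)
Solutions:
 f(x) = C1 + 2*x*(-log(k) - 1 + 2*log(2)) + 2*x*log(x)


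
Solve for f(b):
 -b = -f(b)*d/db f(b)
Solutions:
 f(b) = -sqrt(C1 + b^2)
 f(b) = sqrt(C1 + b^2)


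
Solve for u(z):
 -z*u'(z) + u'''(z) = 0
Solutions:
 u(z) = C1 + Integral(C2*airyai(z) + C3*airybi(z), z)


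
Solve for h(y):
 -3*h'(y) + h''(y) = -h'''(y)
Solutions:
 h(y) = C1 + C2*exp(y*(-1 + sqrt(13))/2) + C3*exp(-y*(1 + sqrt(13))/2)


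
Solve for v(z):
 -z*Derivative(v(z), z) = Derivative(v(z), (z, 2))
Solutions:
 v(z) = C1 + C2*erf(sqrt(2)*z/2)


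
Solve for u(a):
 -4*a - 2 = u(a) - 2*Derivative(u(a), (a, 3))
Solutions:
 u(a) = C3*exp(2^(2/3)*a/2) - 4*a + (C1*sin(2^(2/3)*sqrt(3)*a/4) + C2*cos(2^(2/3)*sqrt(3)*a/4))*exp(-2^(2/3)*a/4) - 2


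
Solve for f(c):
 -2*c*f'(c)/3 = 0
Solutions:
 f(c) = C1


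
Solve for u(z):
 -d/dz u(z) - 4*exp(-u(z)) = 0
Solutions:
 u(z) = log(C1 - 4*z)


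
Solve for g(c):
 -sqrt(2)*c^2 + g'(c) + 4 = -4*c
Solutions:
 g(c) = C1 + sqrt(2)*c^3/3 - 2*c^2 - 4*c


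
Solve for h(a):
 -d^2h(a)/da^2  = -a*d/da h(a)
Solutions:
 h(a) = C1 + C2*erfi(sqrt(2)*a/2)


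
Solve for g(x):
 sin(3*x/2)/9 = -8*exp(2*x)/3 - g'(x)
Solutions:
 g(x) = C1 - 4*exp(2*x)/3 + 2*cos(3*x/2)/27


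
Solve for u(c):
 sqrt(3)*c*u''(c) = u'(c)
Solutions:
 u(c) = C1 + C2*c^(sqrt(3)/3 + 1)


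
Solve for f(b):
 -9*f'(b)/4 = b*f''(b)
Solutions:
 f(b) = C1 + C2/b^(5/4)


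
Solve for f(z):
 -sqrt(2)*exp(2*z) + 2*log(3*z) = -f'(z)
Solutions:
 f(z) = C1 - 2*z*log(z) + 2*z*(1 - log(3)) + sqrt(2)*exp(2*z)/2


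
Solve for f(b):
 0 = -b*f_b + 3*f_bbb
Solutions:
 f(b) = C1 + Integral(C2*airyai(3^(2/3)*b/3) + C3*airybi(3^(2/3)*b/3), b)


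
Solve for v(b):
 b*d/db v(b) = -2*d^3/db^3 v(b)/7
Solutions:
 v(b) = C1 + Integral(C2*airyai(-2^(2/3)*7^(1/3)*b/2) + C3*airybi(-2^(2/3)*7^(1/3)*b/2), b)


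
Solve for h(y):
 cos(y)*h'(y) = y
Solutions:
 h(y) = C1 + Integral(y/cos(y), y)


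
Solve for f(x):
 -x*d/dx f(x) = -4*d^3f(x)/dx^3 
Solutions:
 f(x) = C1 + Integral(C2*airyai(2^(1/3)*x/2) + C3*airybi(2^(1/3)*x/2), x)


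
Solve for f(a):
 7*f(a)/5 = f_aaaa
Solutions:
 f(a) = C1*exp(-5^(3/4)*7^(1/4)*a/5) + C2*exp(5^(3/4)*7^(1/4)*a/5) + C3*sin(5^(3/4)*7^(1/4)*a/5) + C4*cos(5^(3/4)*7^(1/4)*a/5)


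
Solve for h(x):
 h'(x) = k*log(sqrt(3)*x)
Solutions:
 h(x) = C1 + k*x*log(x) - k*x + k*x*log(3)/2


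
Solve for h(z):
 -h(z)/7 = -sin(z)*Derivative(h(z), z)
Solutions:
 h(z) = C1*(cos(z) - 1)^(1/14)/(cos(z) + 1)^(1/14)


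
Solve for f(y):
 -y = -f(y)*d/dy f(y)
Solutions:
 f(y) = -sqrt(C1 + y^2)
 f(y) = sqrt(C1 + y^2)


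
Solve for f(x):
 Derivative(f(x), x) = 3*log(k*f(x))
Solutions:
 li(k*f(x))/k = C1 + 3*x


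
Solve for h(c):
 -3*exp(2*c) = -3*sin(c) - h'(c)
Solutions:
 h(c) = C1 + 3*exp(2*c)/2 + 3*cos(c)


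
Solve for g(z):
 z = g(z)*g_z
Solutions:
 g(z) = -sqrt(C1 + z^2)
 g(z) = sqrt(C1 + z^2)


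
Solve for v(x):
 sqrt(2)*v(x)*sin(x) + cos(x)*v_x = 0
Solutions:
 v(x) = C1*cos(x)^(sqrt(2))


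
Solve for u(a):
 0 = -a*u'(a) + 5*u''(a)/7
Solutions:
 u(a) = C1 + C2*erfi(sqrt(70)*a/10)


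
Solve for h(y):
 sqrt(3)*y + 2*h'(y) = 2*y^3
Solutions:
 h(y) = C1 + y^4/4 - sqrt(3)*y^2/4


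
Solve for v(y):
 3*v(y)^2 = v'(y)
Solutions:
 v(y) = -1/(C1 + 3*y)


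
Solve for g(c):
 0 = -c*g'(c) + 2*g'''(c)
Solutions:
 g(c) = C1 + Integral(C2*airyai(2^(2/3)*c/2) + C3*airybi(2^(2/3)*c/2), c)


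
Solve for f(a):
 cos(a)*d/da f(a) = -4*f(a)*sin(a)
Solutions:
 f(a) = C1*cos(a)^4


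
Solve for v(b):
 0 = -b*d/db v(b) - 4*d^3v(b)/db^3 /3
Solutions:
 v(b) = C1 + Integral(C2*airyai(-6^(1/3)*b/2) + C3*airybi(-6^(1/3)*b/2), b)


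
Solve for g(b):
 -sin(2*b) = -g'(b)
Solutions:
 g(b) = C1 - cos(2*b)/2


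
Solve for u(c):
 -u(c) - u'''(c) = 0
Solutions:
 u(c) = C3*exp(-c) + (C1*sin(sqrt(3)*c/2) + C2*cos(sqrt(3)*c/2))*exp(c/2)


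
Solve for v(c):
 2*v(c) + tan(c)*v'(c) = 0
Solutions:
 v(c) = C1/sin(c)^2


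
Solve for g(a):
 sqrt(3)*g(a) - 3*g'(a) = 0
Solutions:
 g(a) = C1*exp(sqrt(3)*a/3)


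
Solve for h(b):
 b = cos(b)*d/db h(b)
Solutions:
 h(b) = C1 + Integral(b/cos(b), b)


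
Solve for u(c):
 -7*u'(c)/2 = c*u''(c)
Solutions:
 u(c) = C1 + C2/c^(5/2)


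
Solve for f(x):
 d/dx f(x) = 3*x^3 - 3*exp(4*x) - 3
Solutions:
 f(x) = C1 + 3*x^4/4 - 3*x - 3*exp(4*x)/4


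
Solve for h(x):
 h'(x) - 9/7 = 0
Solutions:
 h(x) = C1 + 9*x/7


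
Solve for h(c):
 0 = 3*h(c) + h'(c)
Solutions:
 h(c) = C1*exp(-3*c)


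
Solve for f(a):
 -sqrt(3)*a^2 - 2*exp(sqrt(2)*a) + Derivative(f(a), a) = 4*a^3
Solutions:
 f(a) = C1 + a^4 + sqrt(3)*a^3/3 + sqrt(2)*exp(sqrt(2)*a)


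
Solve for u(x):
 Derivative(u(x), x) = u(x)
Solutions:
 u(x) = C1*exp(x)


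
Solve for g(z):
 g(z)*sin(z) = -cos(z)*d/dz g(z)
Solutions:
 g(z) = C1*cos(z)


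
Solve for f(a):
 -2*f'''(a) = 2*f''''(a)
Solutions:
 f(a) = C1 + C2*a + C3*a^2 + C4*exp(-a)


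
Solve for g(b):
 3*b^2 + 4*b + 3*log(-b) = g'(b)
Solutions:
 g(b) = C1 + b^3 + 2*b^2 + 3*b*log(-b) - 3*b


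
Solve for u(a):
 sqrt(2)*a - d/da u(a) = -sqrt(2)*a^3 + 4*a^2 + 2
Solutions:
 u(a) = C1 + sqrt(2)*a^4/4 - 4*a^3/3 + sqrt(2)*a^2/2 - 2*a


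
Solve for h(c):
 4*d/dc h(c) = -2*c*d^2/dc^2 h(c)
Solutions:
 h(c) = C1 + C2/c


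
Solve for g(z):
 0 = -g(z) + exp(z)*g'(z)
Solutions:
 g(z) = C1*exp(-exp(-z))


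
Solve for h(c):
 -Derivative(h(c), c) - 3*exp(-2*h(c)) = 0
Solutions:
 h(c) = log(-sqrt(C1 - 6*c))
 h(c) = log(C1 - 6*c)/2


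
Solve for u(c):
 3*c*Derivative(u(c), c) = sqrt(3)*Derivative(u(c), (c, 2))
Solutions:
 u(c) = C1 + C2*erfi(sqrt(2)*3^(1/4)*c/2)


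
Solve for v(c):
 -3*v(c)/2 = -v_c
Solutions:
 v(c) = C1*exp(3*c/2)


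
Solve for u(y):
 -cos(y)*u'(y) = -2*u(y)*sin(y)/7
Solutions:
 u(y) = C1/cos(y)^(2/7)


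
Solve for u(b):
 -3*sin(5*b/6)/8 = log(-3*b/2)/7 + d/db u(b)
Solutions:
 u(b) = C1 - b*log(-b)/7 - b*log(3)/7 + b*log(2)/7 + b/7 + 9*cos(5*b/6)/20


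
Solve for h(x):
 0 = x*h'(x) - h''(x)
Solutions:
 h(x) = C1 + C2*erfi(sqrt(2)*x/2)


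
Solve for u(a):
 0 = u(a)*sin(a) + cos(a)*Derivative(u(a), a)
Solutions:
 u(a) = C1*cos(a)


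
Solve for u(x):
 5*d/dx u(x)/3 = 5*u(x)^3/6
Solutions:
 u(x) = -sqrt(-1/(C1 + x))
 u(x) = sqrt(-1/(C1 + x))


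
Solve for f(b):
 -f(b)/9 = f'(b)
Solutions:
 f(b) = C1*exp(-b/9)


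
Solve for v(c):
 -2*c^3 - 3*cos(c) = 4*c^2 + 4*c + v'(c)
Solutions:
 v(c) = C1 - c^4/2 - 4*c^3/3 - 2*c^2 - 3*sin(c)


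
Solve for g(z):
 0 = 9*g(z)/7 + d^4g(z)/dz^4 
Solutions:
 g(z) = (C1*sin(sqrt(6)*7^(3/4)*z/14) + C2*cos(sqrt(6)*7^(3/4)*z/14))*exp(-sqrt(6)*7^(3/4)*z/14) + (C3*sin(sqrt(6)*7^(3/4)*z/14) + C4*cos(sqrt(6)*7^(3/4)*z/14))*exp(sqrt(6)*7^(3/4)*z/14)


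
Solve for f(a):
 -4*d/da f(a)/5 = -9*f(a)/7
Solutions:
 f(a) = C1*exp(45*a/28)


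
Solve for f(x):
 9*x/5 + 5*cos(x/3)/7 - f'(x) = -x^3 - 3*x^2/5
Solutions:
 f(x) = C1 + x^4/4 + x^3/5 + 9*x^2/10 + 15*sin(x/3)/7


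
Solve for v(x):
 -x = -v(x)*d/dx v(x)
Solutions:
 v(x) = -sqrt(C1 + x^2)
 v(x) = sqrt(C1 + x^2)


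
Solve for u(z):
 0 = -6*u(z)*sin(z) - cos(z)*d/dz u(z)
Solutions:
 u(z) = C1*cos(z)^6


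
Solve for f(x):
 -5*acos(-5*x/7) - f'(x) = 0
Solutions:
 f(x) = C1 - 5*x*acos(-5*x/7) - sqrt(49 - 25*x^2)


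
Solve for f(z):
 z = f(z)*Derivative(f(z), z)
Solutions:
 f(z) = -sqrt(C1 + z^2)
 f(z) = sqrt(C1 + z^2)


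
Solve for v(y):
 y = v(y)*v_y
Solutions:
 v(y) = -sqrt(C1 + y^2)
 v(y) = sqrt(C1 + y^2)


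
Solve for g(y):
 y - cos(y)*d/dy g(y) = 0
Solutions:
 g(y) = C1 + Integral(y/cos(y), y)


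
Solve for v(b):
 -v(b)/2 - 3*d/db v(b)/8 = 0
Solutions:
 v(b) = C1*exp(-4*b/3)


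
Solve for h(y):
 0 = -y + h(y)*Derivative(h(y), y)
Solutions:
 h(y) = -sqrt(C1 + y^2)
 h(y) = sqrt(C1 + y^2)


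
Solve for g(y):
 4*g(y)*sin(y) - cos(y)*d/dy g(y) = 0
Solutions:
 g(y) = C1/cos(y)^4


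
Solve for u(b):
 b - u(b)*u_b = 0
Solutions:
 u(b) = -sqrt(C1 + b^2)
 u(b) = sqrt(C1 + b^2)


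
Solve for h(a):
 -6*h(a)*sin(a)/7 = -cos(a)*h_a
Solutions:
 h(a) = C1/cos(a)^(6/7)


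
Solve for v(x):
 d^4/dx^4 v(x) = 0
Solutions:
 v(x) = C1 + C2*x + C3*x^2 + C4*x^3


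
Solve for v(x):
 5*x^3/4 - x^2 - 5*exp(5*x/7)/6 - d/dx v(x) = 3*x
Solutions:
 v(x) = C1 + 5*x^4/16 - x^3/3 - 3*x^2/2 - 7*exp(5*x/7)/6


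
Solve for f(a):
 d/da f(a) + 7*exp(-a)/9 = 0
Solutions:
 f(a) = C1 + 7*exp(-a)/9


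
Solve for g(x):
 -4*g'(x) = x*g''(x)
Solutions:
 g(x) = C1 + C2/x^3


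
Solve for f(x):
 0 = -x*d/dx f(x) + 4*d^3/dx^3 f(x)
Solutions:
 f(x) = C1 + Integral(C2*airyai(2^(1/3)*x/2) + C3*airybi(2^(1/3)*x/2), x)


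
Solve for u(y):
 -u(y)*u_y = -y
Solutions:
 u(y) = -sqrt(C1 + y^2)
 u(y) = sqrt(C1 + y^2)


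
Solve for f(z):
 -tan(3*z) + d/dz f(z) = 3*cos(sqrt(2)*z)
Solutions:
 f(z) = C1 - log(cos(3*z))/3 + 3*sqrt(2)*sin(sqrt(2)*z)/2


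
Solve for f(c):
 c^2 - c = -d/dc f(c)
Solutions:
 f(c) = C1 - c^3/3 + c^2/2


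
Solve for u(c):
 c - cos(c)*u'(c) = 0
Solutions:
 u(c) = C1 + Integral(c/cos(c), c)


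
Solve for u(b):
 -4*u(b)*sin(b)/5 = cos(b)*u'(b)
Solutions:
 u(b) = C1*cos(b)^(4/5)


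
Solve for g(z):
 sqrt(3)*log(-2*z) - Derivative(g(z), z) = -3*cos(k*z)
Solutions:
 g(z) = C1 + sqrt(3)*z*(log(-z) - 1) + sqrt(3)*z*log(2) + 3*Piecewise((sin(k*z)/k, Ne(k, 0)), (z, True))


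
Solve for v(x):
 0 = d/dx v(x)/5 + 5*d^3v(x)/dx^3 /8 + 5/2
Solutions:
 v(x) = C1 + C2*sin(2*sqrt(2)*x/5) + C3*cos(2*sqrt(2)*x/5) - 25*x/2


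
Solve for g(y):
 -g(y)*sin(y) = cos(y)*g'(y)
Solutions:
 g(y) = C1*cos(y)


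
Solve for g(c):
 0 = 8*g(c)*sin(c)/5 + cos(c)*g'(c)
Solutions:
 g(c) = C1*cos(c)^(8/5)


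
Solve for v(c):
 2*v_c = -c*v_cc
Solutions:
 v(c) = C1 + C2/c


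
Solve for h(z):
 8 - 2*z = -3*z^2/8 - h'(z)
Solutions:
 h(z) = C1 - z^3/8 + z^2 - 8*z


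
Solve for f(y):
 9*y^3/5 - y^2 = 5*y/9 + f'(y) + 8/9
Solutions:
 f(y) = C1 + 9*y^4/20 - y^3/3 - 5*y^2/18 - 8*y/9


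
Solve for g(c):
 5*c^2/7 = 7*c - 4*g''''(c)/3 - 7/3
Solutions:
 g(c) = C1 + C2*c + C3*c^2 + C4*c^3 - c^6/672 + 7*c^5/160 - 7*c^4/96


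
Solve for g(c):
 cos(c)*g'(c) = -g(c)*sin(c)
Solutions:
 g(c) = C1*cos(c)


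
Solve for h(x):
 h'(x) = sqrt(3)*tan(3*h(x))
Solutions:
 h(x) = -asin(C1*exp(3*sqrt(3)*x))/3 + pi/3
 h(x) = asin(C1*exp(3*sqrt(3)*x))/3


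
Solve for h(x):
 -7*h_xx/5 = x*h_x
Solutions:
 h(x) = C1 + C2*erf(sqrt(70)*x/14)


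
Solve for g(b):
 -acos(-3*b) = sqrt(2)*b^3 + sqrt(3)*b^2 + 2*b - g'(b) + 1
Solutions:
 g(b) = C1 + sqrt(2)*b^4/4 + sqrt(3)*b^3/3 + b^2 + b*acos(-3*b) + b + sqrt(1 - 9*b^2)/3


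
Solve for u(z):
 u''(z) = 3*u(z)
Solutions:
 u(z) = C1*exp(-sqrt(3)*z) + C2*exp(sqrt(3)*z)


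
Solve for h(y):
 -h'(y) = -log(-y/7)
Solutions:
 h(y) = C1 + y*log(-y) + y*(-log(7) - 1)


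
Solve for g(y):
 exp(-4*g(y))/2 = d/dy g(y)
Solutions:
 g(y) = log(-I*(C1 + 2*y)^(1/4))
 g(y) = log(I*(C1 + 2*y)^(1/4))
 g(y) = log(-(C1 + 2*y)^(1/4))
 g(y) = log(C1 + 2*y)/4


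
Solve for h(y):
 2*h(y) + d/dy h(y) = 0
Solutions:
 h(y) = C1*exp(-2*y)


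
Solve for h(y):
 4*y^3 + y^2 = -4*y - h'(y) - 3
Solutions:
 h(y) = C1 - y^4 - y^3/3 - 2*y^2 - 3*y


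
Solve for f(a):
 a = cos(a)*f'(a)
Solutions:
 f(a) = C1 + Integral(a/cos(a), a)


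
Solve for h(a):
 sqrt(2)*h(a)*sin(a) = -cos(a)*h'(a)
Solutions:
 h(a) = C1*cos(a)^(sqrt(2))


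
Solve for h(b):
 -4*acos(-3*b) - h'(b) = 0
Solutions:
 h(b) = C1 - 4*b*acos(-3*b) - 4*sqrt(1 - 9*b^2)/3


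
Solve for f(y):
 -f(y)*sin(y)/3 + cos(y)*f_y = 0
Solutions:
 f(y) = C1/cos(y)^(1/3)


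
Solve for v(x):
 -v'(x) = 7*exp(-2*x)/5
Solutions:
 v(x) = C1 + 7*exp(-2*x)/10


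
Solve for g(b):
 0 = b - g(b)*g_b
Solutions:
 g(b) = -sqrt(C1 + b^2)
 g(b) = sqrt(C1 + b^2)


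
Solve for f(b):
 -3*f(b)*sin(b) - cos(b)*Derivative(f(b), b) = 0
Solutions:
 f(b) = C1*cos(b)^3


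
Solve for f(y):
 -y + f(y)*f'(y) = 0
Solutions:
 f(y) = -sqrt(C1 + y^2)
 f(y) = sqrt(C1 + y^2)


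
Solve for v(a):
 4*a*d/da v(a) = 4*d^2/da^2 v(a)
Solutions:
 v(a) = C1 + C2*erfi(sqrt(2)*a/2)


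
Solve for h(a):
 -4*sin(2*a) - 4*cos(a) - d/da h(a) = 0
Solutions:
 h(a) = C1 - 4*sin(a) + 2*cos(2*a)


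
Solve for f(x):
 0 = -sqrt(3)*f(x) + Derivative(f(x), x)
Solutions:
 f(x) = C1*exp(sqrt(3)*x)


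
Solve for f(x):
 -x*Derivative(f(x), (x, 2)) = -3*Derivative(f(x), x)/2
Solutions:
 f(x) = C1 + C2*x^(5/2)


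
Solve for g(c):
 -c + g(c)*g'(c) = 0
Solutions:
 g(c) = -sqrt(C1 + c^2)
 g(c) = sqrt(C1 + c^2)


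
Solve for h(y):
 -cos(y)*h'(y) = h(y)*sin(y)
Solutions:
 h(y) = C1*cos(y)


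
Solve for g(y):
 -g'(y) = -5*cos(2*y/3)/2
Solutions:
 g(y) = C1 + 15*sin(2*y/3)/4


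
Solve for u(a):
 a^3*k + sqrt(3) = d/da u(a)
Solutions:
 u(a) = C1 + a^4*k/4 + sqrt(3)*a


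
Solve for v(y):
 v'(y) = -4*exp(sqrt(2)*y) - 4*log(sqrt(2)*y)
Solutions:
 v(y) = C1 - 4*y*log(y) + 2*y*(2 - log(2)) - 2*sqrt(2)*exp(sqrt(2)*y)


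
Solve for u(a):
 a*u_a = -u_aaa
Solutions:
 u(a) = C1 + Integral(C2*airyai(-a) + C3*airybi(-a), a)


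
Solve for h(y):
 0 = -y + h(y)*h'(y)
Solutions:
 h(y) = -sqrt(C1 + y^2)
 h(y) = sqrt(C1 + y^2)


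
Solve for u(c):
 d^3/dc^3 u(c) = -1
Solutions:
 u(c) = C1 + C2*c + C3*c^2 - c^3/6


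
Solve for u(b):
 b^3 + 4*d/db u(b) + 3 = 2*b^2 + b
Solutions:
 u(b) = C1 - b^4/16 + b^3/6 + b^2/8 - 3*b/4


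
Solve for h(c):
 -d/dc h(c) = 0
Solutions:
 h(c) = C1


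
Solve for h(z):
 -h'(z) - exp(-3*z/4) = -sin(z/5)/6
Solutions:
 h(z) = C1 - 5*cos(z/5)/6 + 4*exp(-3*z/4)/3


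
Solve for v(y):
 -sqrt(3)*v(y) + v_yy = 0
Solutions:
 v(y) = C1*exp(-3^(1/4)*y) + C2*exp(3^(1/4)*y)


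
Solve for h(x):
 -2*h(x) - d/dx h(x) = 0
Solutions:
 h(x) = C1*exp(-2*x)


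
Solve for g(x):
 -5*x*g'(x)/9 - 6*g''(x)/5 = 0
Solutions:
 g(x) = C1 + C2*erf(5*sqrt(3)*x/18)


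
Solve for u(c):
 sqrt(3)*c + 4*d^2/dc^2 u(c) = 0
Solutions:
 u(c) = C1 + C2*c - sqrt(3)*c^3/24


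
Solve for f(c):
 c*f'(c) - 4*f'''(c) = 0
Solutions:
 f(c) = C1 + Integral(C2*airyai(2^(1/3)*c/2) + C3*airybi(2^(1/3)*c/2), c)


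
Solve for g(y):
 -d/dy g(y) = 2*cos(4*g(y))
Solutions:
 g(y) = -asin((C1 + exp(16*y))/(C1 - exp(16*y)))/4 + pi/4
 g(y) = asin((C1 + exp(16*y))/(C1 - exp(16*y)))/4


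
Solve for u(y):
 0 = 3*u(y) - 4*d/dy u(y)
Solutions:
 u(y) = C1*exp(3*y/4)


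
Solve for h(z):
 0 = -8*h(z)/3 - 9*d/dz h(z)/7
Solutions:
 h(z) = C1*exp(-56*z/27)


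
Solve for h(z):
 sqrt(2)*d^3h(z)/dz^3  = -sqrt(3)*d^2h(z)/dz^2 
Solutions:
 h(z) = C1 + C2*z + C3*exp(-sqrt(6)*z/2)


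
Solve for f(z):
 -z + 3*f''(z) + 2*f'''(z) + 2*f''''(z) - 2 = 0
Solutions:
 f(z) = C1 + C2*z + z^3/18 + 2*z^2/9 + (C3*sin(sqrt(5)*z/2) + C4*cos(sqrt(5)*z/2))*exp(-z/2)


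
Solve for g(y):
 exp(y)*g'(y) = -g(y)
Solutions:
 g(y) = C1*exp(exp(-y))


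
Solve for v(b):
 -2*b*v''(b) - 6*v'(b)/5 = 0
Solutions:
 v(b) = C1 + C2*b^(2/5)


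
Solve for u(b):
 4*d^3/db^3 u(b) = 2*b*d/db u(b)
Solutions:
 u(b) = C1 + Integral(C2*airyai(2^(2/3)*b/2) + C3*airybi(2^(2/3)*b/2), b)


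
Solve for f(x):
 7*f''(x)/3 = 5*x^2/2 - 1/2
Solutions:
 f(x) = C1 + C2*x + 5*x^4/56 - 3*x^2/28


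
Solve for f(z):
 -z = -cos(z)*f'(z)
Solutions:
 f(z) = C1 + Integral(z/cos(z), z)


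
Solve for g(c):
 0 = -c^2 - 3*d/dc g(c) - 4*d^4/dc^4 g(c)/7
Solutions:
 g(c) = C1 + C4*exp(-42^(1/3)*c/2) - c^3/9 + (C2*sin(14^(1/3)*3^(5/6)*c/4) + C3*cos(14^(1/3)*3^(5/6)*c/4))*exp(42^(1/3)*c/4)


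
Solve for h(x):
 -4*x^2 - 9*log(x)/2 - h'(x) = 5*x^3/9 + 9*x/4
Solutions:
 h(x) = C1 - 5*x^4/36 - 4*x^3/3 - 9*x^2/8 - 9*x*log(x)/2 + 9*x/2


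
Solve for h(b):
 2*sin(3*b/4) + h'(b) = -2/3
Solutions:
 h(b) = C1 - 2*b/3 + 8*cos(3*b/4)/3


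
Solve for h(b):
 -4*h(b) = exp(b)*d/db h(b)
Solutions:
 h(b) = C1*exp(4*exp(-b))


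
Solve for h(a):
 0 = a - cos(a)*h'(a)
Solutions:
 h(a) = C1 + Integral(a/cos(a), a)


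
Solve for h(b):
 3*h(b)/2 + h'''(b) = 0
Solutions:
 h(b) = C3*exp(-2^(2/3)*3^(1/3)*b/2) + (C1*sin(2^(2/3)*3^(5/6)*b/4) + C2*cos(2^(2/3)*3^(5/6)*b/4))*exp(2^(2/3)*3^(1/3)*b/4)


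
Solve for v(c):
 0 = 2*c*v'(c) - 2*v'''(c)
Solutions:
 v(c) = C1 + Integral(C2*airyai(c) + C3*airybi(c), c)


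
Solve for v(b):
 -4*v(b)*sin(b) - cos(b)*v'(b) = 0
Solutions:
 v(b) = C1*cos(b)^4


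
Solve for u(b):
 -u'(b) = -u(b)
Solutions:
 u(b) = C1*exp(b)


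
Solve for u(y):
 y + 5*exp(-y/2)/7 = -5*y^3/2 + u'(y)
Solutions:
 u(y) = C1 + 5*y^4/8 + y^2/2 - 10*exp(-y/2)/7


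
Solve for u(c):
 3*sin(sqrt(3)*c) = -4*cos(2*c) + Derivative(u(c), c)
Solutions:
 u(c) = C1 + 2*sin(2*c) - sqrt(3)*cos(sqrt(3)*c)


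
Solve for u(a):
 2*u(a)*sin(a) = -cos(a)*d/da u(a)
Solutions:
 u(a) = C1*cos(a)^2


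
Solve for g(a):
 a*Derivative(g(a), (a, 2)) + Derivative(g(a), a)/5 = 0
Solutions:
 g(a) = C1 + C2*a^(4/5)


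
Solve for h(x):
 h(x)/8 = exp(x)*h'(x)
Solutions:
 h(x) = C1*exp(-exp(-x)/8)


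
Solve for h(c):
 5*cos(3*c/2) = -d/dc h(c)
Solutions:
 h(c) = C1 - 10*sin(3*c/2)/3


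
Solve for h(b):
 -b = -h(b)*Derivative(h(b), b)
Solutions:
 h(b) = -sqrt(C1 + b^2)
 h(b) = sqrt(C1 + b^2)


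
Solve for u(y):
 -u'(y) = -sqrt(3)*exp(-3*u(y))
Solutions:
 u(y) = log(C1 + 3*sqrt(3)*y)/3
 u(y) = log((-3^(1/3) - 3^(5/6)*I)*(C1 + sqrt(3)*y)^(1/3)/2)
 u(y) = log((-3^(1/3) + 3^(5/6)*I)*(C1 + sqrt(3)*y)^(1/3)/2)


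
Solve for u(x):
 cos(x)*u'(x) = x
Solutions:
 u(x) = C1 + Integral(x/cos(x), x)


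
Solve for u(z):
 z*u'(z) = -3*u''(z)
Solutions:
 u(z) = C1 + C2*erf(sqrt(6)*z/6)


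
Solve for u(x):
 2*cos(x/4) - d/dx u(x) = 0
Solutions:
 u(x) = C1 + 8*sin(x/4)


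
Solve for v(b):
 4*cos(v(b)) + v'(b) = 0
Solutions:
 v(b) = pi - asin((C1 + exp(8*b))/(C1 - exp(8*b)))
 v(b) = asin((C1 + exp(8*b))/(C1 - exp(8*b)))


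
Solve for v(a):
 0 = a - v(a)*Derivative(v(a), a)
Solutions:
 v(a) = -sqrt(C1 + a^2)
 v(a) = sqrt(C1 + a^2)


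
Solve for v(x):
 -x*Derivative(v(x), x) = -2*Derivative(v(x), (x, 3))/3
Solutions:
 v(x) = C1 + Integral(C2*airyai(2^(2/3)*3^(1/3)*x/2) + C3*airybi(2^(2/3)*3^(1/3)*x/2), x)


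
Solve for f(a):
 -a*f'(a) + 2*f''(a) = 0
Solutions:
 f(a) = C1 + C2*erfi(a/2)


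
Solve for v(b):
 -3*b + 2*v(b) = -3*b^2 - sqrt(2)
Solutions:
 v(b) = -3*b^2/2 + 3*b/2 - sqrt(2)/2


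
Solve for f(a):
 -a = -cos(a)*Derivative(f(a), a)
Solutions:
 f(a) = C1 + Integral(a/cos(a), a)


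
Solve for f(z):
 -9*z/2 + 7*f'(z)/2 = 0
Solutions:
 f(z) = C1 + 9*z^2/14


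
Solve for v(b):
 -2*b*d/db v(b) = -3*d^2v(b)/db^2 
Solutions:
 v(b) = C1 + C2*erfi(sqrt(3)*b/3)


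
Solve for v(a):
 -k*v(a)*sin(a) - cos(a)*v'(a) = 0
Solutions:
 v(a) = C1*exp(k*log(cos(a)))


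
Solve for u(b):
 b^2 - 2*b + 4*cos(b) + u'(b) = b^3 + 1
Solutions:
 u(b) = C1 + b^4/4 - b^3/3 + b^2 + b - 4*sin(b)


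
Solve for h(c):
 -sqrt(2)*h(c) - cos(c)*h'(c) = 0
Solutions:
 h(c) = C1*(sin(c) - 1)^(sqrt(2)/2)/(sin(c) + 1)^(sqrt(2)/2)


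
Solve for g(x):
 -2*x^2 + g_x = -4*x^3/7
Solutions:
 g(x) = C1 - x^4/7 + 2*x^3/3


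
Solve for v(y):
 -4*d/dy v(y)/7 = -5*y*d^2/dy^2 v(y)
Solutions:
 v(y) = C1 + C2*y^(39/35)


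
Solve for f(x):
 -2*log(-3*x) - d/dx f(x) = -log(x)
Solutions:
 f(x) = C1 - x*log(x) + x*(-2*log(3) + 1 - 2*I*pi)


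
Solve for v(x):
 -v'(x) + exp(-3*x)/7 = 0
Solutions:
 v(x) = C1 - exp(-3*x)/21


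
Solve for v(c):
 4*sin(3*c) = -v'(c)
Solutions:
 v(c) = C1 + 4*cos(3*c)/3


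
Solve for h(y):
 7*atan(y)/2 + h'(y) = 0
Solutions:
 h(y) = C1 - 7*y*atan(y)/2 + 7*log(y^2 + 1)/4


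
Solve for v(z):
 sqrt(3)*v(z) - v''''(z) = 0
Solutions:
 v(z) = C1*exp(-3^(1/8)*z) + C2*exp(3^(1/8)*z) + C3*sin(3^(1/8)*z) + C4*cos(3^(1/8)*z)


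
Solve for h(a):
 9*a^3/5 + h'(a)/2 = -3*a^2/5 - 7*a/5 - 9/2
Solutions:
 h(a) = C1 - 9*a^4/10 - 2*a^3/5 - 7*a^2/5 - 9*a


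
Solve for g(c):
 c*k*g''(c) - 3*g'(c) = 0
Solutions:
 g(c) = C1 + c^(((re(k) + 3)*re(k) + im(k)^2)/(re(k)^2 + im(k)^2))*(C2*sin(3*log(c)*Abs(im(k))/(re(k)^2 + im(k)^2)) + C3*cos(3*log(c)*im(k)/(re(k)^2 + im(k)^2)))


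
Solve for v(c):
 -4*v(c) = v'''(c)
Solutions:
 v(c) = C3*exp(-2^(2/3)*c) + (C1*sin(2^(2/3)*sqrt(3)*c/2) + C2*cos(2^(2/3)*sqrt(3)*c/2))*exp(2^(2/3)*c/2)


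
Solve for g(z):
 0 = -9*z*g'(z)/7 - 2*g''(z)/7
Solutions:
 g(z) = C1 + C2*erf(3*z/2)


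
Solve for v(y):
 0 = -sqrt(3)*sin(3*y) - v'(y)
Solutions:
 v(y) = C1 + sqrt(3)*cos(3*y)/3


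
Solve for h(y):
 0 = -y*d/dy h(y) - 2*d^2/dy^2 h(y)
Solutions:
 h(y) = C1 + C2*erf(y/2)


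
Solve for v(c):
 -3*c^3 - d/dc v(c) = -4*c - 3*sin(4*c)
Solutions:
 v(c) = C1 - 3*c^4/4 + 2*c^2 - 3*cos(4*c)/4


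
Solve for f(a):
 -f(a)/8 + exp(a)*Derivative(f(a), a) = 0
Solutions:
 f(a) = C1*exp(-exp(-a)/8)


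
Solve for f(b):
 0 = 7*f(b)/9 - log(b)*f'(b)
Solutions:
 f(b) = C1*exp(7*li(b)/9)


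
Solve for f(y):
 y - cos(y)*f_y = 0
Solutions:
 f(y) = C1 + Integral(y/cos(y), y)


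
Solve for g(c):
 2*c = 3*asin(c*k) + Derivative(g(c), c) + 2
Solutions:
 g(c) = C1 + c^2 - 2*c - 3*Piecewise((c*asin(c*k) + sqrt(-c^2*k^2 + 1)/k, Ne(k, 0)), (0, True))


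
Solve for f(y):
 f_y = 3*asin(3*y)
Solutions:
 f(y) = C1 + 3*y*asin(3*y) + sqrt(1 - 9*y^2)


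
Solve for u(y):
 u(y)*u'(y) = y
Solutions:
 u(y) = -sqrt(C1 + y^2)
 u(y) = sqrt(C1 + y^2)


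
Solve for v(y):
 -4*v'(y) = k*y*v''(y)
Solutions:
 v(y) = C1 + y^(((re(k) - 4)*re(k) + im(k)^2)/(re(k)^2 + im(k)^2))*(C2*sin(4*log(y)*Abs(im(k))/(re(k)^2 + im(k)^2)) + C3*cos(4*log(y)*im(k)/(re(k)^2 + im(k)^2)))


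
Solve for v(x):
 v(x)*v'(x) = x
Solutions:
 v(x) = -sqrt(C1 + x^2)
 v(x) = sqrt(C1 + x^2)


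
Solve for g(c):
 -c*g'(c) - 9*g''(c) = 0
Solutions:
 g(c) = C1 + C2*erf(sqrt(2)*c/6)


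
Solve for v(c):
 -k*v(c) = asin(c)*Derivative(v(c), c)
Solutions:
 v(c) = C1*exp(-k*Integral(1/asin(c), c))


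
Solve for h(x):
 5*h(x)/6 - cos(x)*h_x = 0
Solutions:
 h(x) = C1*(sin(x) + 1)^(5/12)/(sin(x) - 1)^(5/12)


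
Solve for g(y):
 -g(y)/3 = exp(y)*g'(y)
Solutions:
 g(y) = C1*exp(exp(-y)/3)
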